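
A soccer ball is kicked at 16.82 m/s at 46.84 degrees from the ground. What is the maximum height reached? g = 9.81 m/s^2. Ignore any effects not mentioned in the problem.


H = (v*sin(theta))^2 / (2*g)
vy = v*sin(theta) = 16.82 * sin(46.84 deg) = 12.2693 m/s
H = vy^2 / (2*g) = 150.5354 / (2*9.81)
H = 150.5354 / 19.62 = 7.6725 m

7.6725 m


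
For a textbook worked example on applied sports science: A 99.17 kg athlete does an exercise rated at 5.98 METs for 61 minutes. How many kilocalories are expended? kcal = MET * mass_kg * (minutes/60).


kcal = MET * mass * time_hr
Convert time: 61 min = 1.0167 hr
kcal = 5.98 * 99.17 * 1.0167
kcal = 602.9205 kcal

602.9205 kcal


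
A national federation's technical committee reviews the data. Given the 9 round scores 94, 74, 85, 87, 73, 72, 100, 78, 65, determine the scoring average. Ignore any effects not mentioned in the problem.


Average = sum / n
Sum = 728
Average = 728 / 9 = 80.8889

80.8889


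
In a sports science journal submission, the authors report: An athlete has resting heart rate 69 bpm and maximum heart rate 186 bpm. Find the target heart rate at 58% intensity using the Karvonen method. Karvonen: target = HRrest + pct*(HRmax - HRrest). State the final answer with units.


Target = HRrest + pct*(HRmax - HRrest)
Heart rate reserve = HRmax - HRrest = 186 - 69 = 117 bpm
Fraction = 58% = 0.58
Target = 69 + 0.58 * 117
Target = 69 + 67.86 = 136.86 bpm

136.86 bpm


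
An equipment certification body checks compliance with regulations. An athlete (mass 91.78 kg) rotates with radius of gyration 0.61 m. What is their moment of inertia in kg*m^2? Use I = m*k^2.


I = m * k^2
I = 91.78 * 0.61^2
I = 91.78 * 0.3721 = 34.1513 kg*m^2

34.1513 kg*m^2


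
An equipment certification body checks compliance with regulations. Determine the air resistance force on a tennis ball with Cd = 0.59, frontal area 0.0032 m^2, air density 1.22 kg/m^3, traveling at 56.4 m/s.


Fd = 0.5 * Cd * rho * A * v^2
Fd = 0.5 * 0.59 * 1.22 * 0.0032 * 56.4^2
v^2 = 3180.96
Fd = 0.5 * 0.59 * 1.22 * 0.0032 * 3180.96 = 3.6634 N

3.6634 N


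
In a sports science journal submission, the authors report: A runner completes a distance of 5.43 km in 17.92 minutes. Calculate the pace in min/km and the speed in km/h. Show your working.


Pace = time / distance = 17.92 min / 5.43 km = 3.3002 min/km
Speed = distance / time_in_hours = 5.43 / 0.2987 hr
Speed = 18.1808 km/h

3.3002 min/km, 18.1808 km/h


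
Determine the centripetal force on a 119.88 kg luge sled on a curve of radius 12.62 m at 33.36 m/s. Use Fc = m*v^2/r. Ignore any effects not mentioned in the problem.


Fc = m * v^2 / r
v^2 = 33.36^2 = 1112.8896
Fc = 119.88 * 1112.8896 / 12.62
Fc = 133413.2052 / 12.62 = 10571.5694 N

10571.5694 N


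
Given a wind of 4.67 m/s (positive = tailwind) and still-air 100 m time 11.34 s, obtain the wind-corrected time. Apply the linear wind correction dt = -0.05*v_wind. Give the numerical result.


dt = -0.05 * v_wind = -0.05 * 4.67 = -0.2335 s
t_corrected = t_still + dt = 11.34 + (-0.2335)
t_corrected = 11.1065 s

11.1065 s


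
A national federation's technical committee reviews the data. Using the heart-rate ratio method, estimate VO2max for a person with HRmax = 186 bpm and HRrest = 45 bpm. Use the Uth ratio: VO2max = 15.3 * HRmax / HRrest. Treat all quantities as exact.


VO2max = 15.3 * HRmax / HRrest
VO2max = 15.3 * 186 / 45
VO2max = 2845.8 / 45 = 63.24 mL/kg/min

63.24 mL/kg/min


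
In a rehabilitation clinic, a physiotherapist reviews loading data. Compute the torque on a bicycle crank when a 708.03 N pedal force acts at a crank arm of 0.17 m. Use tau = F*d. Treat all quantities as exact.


tau = F * d
tau = 708.03 * 0.17
tau = 120.3651 N*m

120.3651 N*m


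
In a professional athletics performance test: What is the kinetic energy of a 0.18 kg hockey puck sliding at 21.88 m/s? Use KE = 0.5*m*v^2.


KE = 0.5 * m * v^2
KE = 0.5 * 0.18 * 21.88^2
KE = 0.5 * 0.18 * 478.7344 = 43.0861 J

43.0861 J


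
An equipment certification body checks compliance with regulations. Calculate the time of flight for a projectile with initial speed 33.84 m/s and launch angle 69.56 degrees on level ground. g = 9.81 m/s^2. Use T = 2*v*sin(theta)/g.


T = 2*v*sin(theta)/g
sin(theta) = sin(69.56 deg) = 0.937
T = 2*33.84*0.937 / 9.81
T = 63.4188 / 9.81 = 6.4647 s

6.4647 s


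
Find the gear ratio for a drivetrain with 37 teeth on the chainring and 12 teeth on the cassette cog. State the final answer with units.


GR = front_teeth / rear_teeth
GR = 37 / 12
GR = 3.0833

3.0833


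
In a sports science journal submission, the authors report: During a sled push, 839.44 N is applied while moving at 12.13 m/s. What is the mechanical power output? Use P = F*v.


P = F * v
P = 839.44 * 12.13
P = 10182.4072 W

10182.4072 W


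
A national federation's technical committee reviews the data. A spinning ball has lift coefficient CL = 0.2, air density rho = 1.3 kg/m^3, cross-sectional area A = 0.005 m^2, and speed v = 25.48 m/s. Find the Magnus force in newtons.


FM = 0.5 * CL * rho * A * v^2
FM = 0.5 * 0.2 * 1.3 * 0.005 * 25.48^2
v^2 = 649.2304
FM = 0.5 * 0.2 * 1.3 * 0.005 * 649.2304 = 0.422 N

0.422 N


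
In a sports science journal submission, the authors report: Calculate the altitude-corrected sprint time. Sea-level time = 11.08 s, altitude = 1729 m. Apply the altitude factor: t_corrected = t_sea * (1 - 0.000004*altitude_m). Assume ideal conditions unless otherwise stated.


Correction factor = 1 - 0.000004 * 1729 = 0.993084
t_corrected = t_sea * factor = 11.08 * 0.993084
t_corrected = 11.0034 s

11.0034 s


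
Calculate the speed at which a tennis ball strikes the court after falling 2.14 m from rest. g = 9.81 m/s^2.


v = sqrt(2 * g * h)
v = sqrt(2 * 9.81 * 2.14)
v = sqrt(41.9868) = 6.4797 m/s

6.4797 m/s


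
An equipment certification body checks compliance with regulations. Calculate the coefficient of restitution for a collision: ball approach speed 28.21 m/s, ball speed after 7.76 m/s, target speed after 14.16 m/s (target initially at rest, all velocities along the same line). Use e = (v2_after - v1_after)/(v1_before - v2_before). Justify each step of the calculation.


e = (v2_after - v1_after) / (v1_before - v2_before)
Numerator = 14.16 - 7.76 = 6.4
Denominator = 28.21 - 0 = 28.21
e = 6.4 / 28.21 = 0.2269

0.2269


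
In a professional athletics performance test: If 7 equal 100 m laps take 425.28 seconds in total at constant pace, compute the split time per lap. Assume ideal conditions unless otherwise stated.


Split time = total_time / n_laps = 425.28 / 7
Split time = 60.7543 s per lap

60.7543 s


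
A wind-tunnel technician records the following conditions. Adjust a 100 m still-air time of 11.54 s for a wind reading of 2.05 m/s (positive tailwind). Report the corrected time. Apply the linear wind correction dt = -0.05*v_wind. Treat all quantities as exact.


dt = -0.05 * v_wind = -0.05 * 2.05 = -0.1025 s
t_corrected = t_still + dt = 11.54 + (-0.1025)
t_corrected = 11.4375 s

11.4375 s


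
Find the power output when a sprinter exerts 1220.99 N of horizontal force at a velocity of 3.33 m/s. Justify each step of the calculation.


P = F * v
P = 1220.99 * 3.33
P = 4065.8967 W

4065.8967 W


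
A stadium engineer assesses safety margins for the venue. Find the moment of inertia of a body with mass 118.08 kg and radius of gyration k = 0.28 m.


I = m * k^2
I = 118.08 * 0.28^2
I = 118.08 * 0.0784 = 9.2575 kg*m^2

9.2575 kg*m^2


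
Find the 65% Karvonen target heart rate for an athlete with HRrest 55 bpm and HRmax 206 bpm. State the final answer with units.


Target = HRrest + pct*(HRmax - HRrest)
Heart rate reserve = HRmax - HRrest = 206 - 55 = 151 bpm
Fraction = 65% = 0.65
Target = 55 + 0.65 * 151
Target = 55 + 98.15 = 153.15 bpm

153.15 bpm


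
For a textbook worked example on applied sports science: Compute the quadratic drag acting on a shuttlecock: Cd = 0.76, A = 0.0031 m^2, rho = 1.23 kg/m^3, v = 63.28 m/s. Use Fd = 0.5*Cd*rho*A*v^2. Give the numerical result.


Fd = 0.5 * Cd * rho * A * v^2
Fd = 0.5 * 0.76 * 1.23 * 0.0031 * 63.28^2
v^2 = 4004.3584
Fd = 0.5 * 0.76 * 1.23 * 0.0031 * 4004.3584 = 5.8021 N

5.8021 N


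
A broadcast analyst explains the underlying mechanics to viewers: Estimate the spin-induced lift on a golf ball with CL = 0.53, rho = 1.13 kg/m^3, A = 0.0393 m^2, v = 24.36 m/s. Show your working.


FM = 0.5 * CL * rho * A * v^2
FM = 0.5 * 0.53 * 1.13 * 0.0393 * 24.36^2
v^2 = 593.4096
FM = 0.5 * 0.53 * 1.13 * 0.0393 * 593.4096 = 6.9835 N

6.9835 N


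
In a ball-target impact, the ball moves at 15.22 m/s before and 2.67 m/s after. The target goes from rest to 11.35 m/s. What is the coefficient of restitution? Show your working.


e = (v2_after - v1_after) / (v1_before - v2_before)
Numerator = 11.35 - 2.67 = 8.68
Denominator = 15.22 - 0 = 15.22
e = 8.68 / 15.22 = 0.5703

0.5703


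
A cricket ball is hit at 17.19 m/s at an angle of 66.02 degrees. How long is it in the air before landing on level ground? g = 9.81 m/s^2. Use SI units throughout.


T = 2*v*sin(theta)/g
sin(theta) = sin(66.02 deg) = 0.9137
T = 2*17.19*0.9137 / 9.81
T = 31.4126 / 9.81 = 3.2021 s

3.2021 s


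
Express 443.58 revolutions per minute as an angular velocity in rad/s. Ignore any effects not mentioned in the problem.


omega = RPM * 2 * pi / 60
omega = 443.58 * 2 * 3.14159 / 60
omega = 2787.0953 / 60 = 46.4516 rad/s

46.4516 rad/s


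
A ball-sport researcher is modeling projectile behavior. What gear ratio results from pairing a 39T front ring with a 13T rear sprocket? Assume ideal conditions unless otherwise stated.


GR = front_teeth / rear_teeth
GR = 39 / 13
GR = 3

3


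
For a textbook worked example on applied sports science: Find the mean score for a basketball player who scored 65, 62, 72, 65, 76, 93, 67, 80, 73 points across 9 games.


Average = sum / n
Sum = 653
Average = 653 / 9 = 72.5556

72.5556


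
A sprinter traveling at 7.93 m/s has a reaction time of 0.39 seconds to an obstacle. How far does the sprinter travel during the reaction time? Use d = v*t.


d = v * t
d = 7.93 * 0.39
d = 3.0927 m

3.0927 m


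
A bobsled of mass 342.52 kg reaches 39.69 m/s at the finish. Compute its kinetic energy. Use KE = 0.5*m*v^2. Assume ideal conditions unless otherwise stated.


KE = 0.5 * m * v^2
KE = 0.5 * 342.52 * 39.69^2
KE = 0.5 * 342.52 * 1575.2961 = 269785.2101 J

269785.2101 J


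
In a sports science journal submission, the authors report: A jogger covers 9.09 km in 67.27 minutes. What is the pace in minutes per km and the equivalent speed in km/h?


Pace = time / distance = 67.27 min / 9.09 km = 7.4004 min/km
Speed = distance / time_in_hours = 9.09 / 1.1212 hr
Speed = 8.1076 km/h

7.4004 min/km, 8.1076 km/h


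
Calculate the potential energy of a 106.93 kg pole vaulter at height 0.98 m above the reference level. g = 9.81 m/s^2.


PE = m * g * h
PE = 106.93 * 9.81 * 0.98
PE = 1048.9833 * 0.98 = 1028.0036 J

1028.0036 J


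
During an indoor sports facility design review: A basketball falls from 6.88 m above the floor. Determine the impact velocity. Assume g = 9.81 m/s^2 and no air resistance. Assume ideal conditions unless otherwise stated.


v = sqrt(2 * g * h)
v = sqrt(2 * 9.81 * 6.88)
v = sqrt(134.9856) = 11.6183 m/s

11.6183 m/s


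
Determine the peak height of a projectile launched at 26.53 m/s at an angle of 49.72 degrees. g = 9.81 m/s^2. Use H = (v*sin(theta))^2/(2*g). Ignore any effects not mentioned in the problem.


H = (v*sin(theta))^2 / (2*g)
vy = v*sin(theta) = 26.53 * sin(49.72 deg) = 20.2396 m/s
H = vy^2 / (2*g) = 409.6406 / (2*9.81)
H = 409.6406 / 19.62 = 20.8787 m

20.8787 m


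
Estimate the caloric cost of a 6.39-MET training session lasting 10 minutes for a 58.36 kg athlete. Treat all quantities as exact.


kcal = MET * mass * time_hr
Convert time: 10 min = 0.1667 hr
kcal = 6.39 * 58.36 * 0.1667
kcal = 62.1534 kcal

62.1534 kcal


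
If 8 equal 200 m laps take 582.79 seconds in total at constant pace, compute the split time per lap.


Split time = total_time / n_laps = 582.79 / 8
Split time = 72.8487 s per lap

72.8487 s


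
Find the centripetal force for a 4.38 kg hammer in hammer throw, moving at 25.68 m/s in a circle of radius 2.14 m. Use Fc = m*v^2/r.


Fc = m * v^2 / r
v^2 = 25.68^2 = 659.4624
Fc = 4.38 * 659.4624 / 2.14
Fc = 2888.4453 / 2.14 = 1349.7408 N

1349.7408 N


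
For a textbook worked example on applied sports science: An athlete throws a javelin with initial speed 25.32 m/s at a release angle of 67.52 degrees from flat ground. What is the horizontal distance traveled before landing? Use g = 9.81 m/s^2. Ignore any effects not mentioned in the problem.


R = v^2 * sin(2*theta) / g
Convert angle to radians: theta = 67.52 deg = 1.1784 rad
sin(2*theta) = sin(2.3569) = 0.7066
R = 25.32^2 * 0.7066 / 9.81
R = 641.1024 * 0.7066 / 9.81 = 46.1785 m

46.1785 m


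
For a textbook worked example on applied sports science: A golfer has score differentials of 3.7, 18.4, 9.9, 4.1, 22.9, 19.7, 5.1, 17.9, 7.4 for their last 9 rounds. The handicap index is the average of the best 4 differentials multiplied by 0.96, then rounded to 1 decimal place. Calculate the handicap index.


All differentials: 3.7, 18.4, 9.9, 4.1, 22.9, 19.7, 5.1, 17.9, 7.4
Sorted: 3.7, 4.1, 5.1, 7.4, 9.9, 17.9, 18.4, 19.7, 22.9
Best 4: 3.7, 4.1, 5.1, 7.4
Average of best = 20.3 / 4 = 5.075
Raw index = 5.075 * 0.96 = 4.872
Handicap index = round(4.872, 1) = 4.9

4.9


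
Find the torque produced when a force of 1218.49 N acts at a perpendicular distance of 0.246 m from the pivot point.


tau = F * d
tau = 1218.49 * 0.246
tau = 299.7485 N*m

299.7485 N*m


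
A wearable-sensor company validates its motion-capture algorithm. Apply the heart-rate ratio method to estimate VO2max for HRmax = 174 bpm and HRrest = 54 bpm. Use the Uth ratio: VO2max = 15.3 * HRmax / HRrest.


VO2max = 15.3 * HRmax / HRrest
VO2max = 15.3 * 174 / 54
VO2max = 2662.2 / 54 = 49.3 mL/kg/min

49.3 mL/kg/min


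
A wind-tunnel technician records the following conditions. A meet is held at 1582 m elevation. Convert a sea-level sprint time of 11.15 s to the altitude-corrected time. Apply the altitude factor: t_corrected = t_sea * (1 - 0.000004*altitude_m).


Correction factor = 1 - 0.000004 * 1582 = 0.993672
t_corrected = t_sea * factor = 11.15 * 0.993672
t_corrected = 11.0794 s

11.0794 s


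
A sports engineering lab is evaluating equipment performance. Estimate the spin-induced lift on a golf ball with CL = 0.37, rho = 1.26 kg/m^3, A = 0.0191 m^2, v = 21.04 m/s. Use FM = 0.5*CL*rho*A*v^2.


FM = 0.5 * CL * rho * A * v^2
FM = 0.5 * 0.37 * 1.26 * 0.0191 * 21.04^2
v^2 = 442.6816
FM = 0.5 * 0.37 * 1.26 * 0.0191 * 442.6816 = 1.9709 N

1.9709 N


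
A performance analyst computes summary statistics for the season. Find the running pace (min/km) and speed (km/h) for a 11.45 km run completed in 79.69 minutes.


Pace = time / distance = 79.69 min / 11.45 km = 6.9598 min/km
Speed = distance / time_in_hours = 11.45 / 1.3282 hr
Speed = 8.6209 km/h

6.9598 min/km, 8.6209 km/h


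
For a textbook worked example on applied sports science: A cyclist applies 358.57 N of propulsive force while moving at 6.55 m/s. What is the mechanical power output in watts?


P = F * v
P = 358.57 * 6.55
P = 2348.6335 W

2348.6335 W


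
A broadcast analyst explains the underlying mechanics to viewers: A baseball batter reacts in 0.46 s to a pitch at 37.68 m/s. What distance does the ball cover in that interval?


d = v * t
d = 37.68 * 0.46
d = 17.3328 m

17.3328 m


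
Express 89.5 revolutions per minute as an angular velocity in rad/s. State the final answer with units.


omega = RPM * 2 * pi / 60
omega = 89.5 * 2 * 3.14159 / 60
omega = 562.3451 / 60 = 9.3724 rad/s

9.3724 rad/s


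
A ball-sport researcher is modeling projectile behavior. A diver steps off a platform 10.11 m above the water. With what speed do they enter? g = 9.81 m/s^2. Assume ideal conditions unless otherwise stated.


v = sqrt(2 * g * h)
v = sqrt(2 * 9.81 * 10.11)
v = sqrt(198.3582) = 14.084 m/s

14.084 m/s


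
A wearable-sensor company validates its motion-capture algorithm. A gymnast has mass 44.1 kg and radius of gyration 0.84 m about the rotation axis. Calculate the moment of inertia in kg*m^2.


I = m * k^2
I = 44.1 * 0.84^2
I = 44.1 * 0.7056 = 31.117 kg*m^2

31.117 kg*m^2


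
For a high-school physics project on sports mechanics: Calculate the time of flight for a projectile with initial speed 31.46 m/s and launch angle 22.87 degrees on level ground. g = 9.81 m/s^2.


T = 2*v*sin(theta)/g
sin(theta) = sin(22.87 deg) = 0.3886
T = 2*31.46*0.3886 / 9.81
T = 24.4533 / 9.81 = 2.4927 s

2.4927 s


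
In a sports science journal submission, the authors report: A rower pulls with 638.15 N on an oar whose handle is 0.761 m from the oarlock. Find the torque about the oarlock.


tau = F * d
tau = 638.15 * 0.761
tau = 485.6321 N*m

485.6321 N*m


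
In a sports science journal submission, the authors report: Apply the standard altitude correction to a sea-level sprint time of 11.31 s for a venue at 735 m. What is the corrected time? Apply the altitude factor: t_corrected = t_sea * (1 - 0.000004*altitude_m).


Correction factor = 1 - 0.000004 * 735 = 0.99706
t_corrected = t_sea * factor = 11.31 * 0.99706
t_corrected = 11.2767 s

11.2767 s


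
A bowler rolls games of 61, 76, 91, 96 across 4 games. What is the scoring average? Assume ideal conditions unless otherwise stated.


Average = sum / n
Sum = 324
Average = 324 / 4 = 81

81


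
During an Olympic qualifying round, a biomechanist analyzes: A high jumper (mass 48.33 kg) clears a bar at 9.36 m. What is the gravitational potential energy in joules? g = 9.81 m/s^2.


PE = m * g * h
PE = 48.33 * 9.81 * 9.36
PE = 474.1173 * 9.36 = 4437.7379 J

4437.7379 J


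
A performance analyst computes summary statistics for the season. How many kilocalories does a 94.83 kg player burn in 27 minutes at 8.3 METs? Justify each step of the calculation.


kcal = MET * mass * time_hr
Convert time: 27 min = 0.45 hr
kcal = 8.3 * 94.83 * 0.45
kcal = 354.1901 kcal

354.1901 kcal


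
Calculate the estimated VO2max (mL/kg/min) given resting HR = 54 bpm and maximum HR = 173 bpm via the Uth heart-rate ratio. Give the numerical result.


VO2max = 15.3 * HRmax / HRrest
VO2max = 15.3 * 173 / 54
VO2max = 2646.9 / 54 = 49.0167 mL/kg/min

49.0167 mL/kg/min


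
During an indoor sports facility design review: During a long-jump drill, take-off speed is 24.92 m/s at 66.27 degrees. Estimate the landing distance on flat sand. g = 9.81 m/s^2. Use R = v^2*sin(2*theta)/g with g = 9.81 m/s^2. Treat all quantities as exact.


R = v^2 * sin(2*theta) / g
Convert angle to radians: theta = 66.27 deg = 1.1566 rad
sin(2*theta) = sin(2.3133) = 0.7368
R = 24.92^2 * 0.7368 / 9.81
R = 621.0064 * 0.7368 / 9.81 = 46.6423 m

46.6423 m


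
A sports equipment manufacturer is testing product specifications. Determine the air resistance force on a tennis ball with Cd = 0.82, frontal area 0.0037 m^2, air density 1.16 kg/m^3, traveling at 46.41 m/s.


Fd = 0.5 * Cd * rho * A * v^2
Fd = 0.5 * 0.82 * 1.16 * 0.0037 * 46.41^2
v^2 = 2153.8881
Fd = 0.5 * 0.82 * 1.16 * 0.0037 * 2153.8881 = 3.7902 N

3.7902 N


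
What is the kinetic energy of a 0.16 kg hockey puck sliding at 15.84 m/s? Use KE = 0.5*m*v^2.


KE = 0.5 * m * v^2
KE = 0.5 * 0.16 * 15.84^2
KE = 0.5 * 0.16 * 250.9056 = 20.0724 J

20.0724 J


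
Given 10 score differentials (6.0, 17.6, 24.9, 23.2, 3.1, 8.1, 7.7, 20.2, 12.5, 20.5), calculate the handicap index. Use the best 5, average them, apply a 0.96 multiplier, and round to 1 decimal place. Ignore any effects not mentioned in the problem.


All differentials: 6.0, 17.6, 24.9, 23.2, 3.1, 8.1, 7.7, 20.2, 12.5, 20.5
Sorted: 3.1, 6.0, 7.7, 8.1, 12.5, 17.6, 20.2, 20.5, 23.2, 24.9
Best 5: 3.1, 6.0, 7.7, 8.1, 12.5
Average of best = 37.4 / 5 = 7.48
Raw index = 7.48 * 0.96 = 7.1808
Handicap index = round(7.1808, 1) = 7.2

7.2


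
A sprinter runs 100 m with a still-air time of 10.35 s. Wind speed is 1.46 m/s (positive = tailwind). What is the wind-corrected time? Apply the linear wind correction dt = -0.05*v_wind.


dt = -0.05 * v_wind = -0.05 * 1.46 = -0.073 s
t_corrected = t_still + dt = 10.35 + (-0.073)
t_corrected = 10.277 s

10.277 s


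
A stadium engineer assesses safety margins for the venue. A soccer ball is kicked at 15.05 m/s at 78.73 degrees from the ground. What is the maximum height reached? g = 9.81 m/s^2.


H = (v*sin(theta))^2 / (2*g)
vy = v*sin(theta) = 15.05 * sin(78.73 deg) = 14.7598 m/s
H = vy^2 / (2*g) = 217.8515 / (2*9.81)
H = 217.8515 / 19.62 = 11.1035 m

11.1035 m


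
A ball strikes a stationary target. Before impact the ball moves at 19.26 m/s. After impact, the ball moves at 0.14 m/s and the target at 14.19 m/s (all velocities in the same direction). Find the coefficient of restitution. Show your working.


e = (v2_after - v1_after) / (v1_before - v2_before)
Numerator = 14.19 - 0.14 = 14.05
Denominator = 19.26 - 0 = 19.26
e = 14.05 / 19.26 = 0.7295

0.7295


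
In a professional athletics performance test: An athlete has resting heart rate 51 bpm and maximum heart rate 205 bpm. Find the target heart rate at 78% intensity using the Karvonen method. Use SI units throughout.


Target = HRrest + pct*(HRmax - HRrest)
Heart rate reserve = HRmax - HRrest = 205 - 51 = 154 bpm
Fraction = 78% = 0.78
Target = 51 + 0.78 * 154
Target = 51 + 120.12 = 171.12 bpm

171.12 bpm


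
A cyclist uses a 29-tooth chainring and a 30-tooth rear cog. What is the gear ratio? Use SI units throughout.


GR = front_teeth / rear_teeth
GR = 29 / 30
GR = 0.9667

0.9667


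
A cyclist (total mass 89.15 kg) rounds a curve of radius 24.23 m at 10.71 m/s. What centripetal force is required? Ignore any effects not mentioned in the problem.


Fc = m * v^2 / r
v^2 = 10.71^2 = 114.7041
Fc = 89.15 * 114.7041 / 24.23
Fc = 10225.8705 / 24.23 = 422.0335 N

422.0335 N


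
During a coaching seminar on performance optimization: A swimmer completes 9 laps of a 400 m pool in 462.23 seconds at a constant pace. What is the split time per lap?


Split time = total_time / n_laps = 462.23 / 9
Split time = 51.3589 s per lap

51.3589 s


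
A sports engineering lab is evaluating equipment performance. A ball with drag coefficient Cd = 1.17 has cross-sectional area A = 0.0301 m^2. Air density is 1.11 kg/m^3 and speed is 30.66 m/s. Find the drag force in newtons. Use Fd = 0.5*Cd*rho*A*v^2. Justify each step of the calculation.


Fd = 0.5 * Cd * rho * A * v^2
Fd = 0.5 * 1.17 * 1.11 * 0.0301 * 30.66^2
v^2 = 940.0356
Fd = 0.5 * 1.17 * 1.11 * 0.0301 * 940.0356 = 18.3734 N

18.3734 N


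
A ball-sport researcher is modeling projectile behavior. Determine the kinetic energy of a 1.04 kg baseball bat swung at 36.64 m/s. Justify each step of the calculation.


KE = 0.5 * m * v^2
KE = 0.5 * 1.04 * 36.64^2
KE = 0.5 * 1.04 * 1342.4896 = 698.0946 J

698.0946 J


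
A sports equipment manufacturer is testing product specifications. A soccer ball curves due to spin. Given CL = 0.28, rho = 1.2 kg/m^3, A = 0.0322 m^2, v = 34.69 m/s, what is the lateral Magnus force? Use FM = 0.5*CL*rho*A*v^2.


FM = 0.5 * CL * rho * A * v^2
FM = 0.5 * 0.28 * 1.2 * 0.0322 * 34.69^2
v^2 = 1203.3961
FM = 0.5 * 0.28 * 1.2 * 0.0322 * 1203.3961 = 6.5099 N

6.5099 N


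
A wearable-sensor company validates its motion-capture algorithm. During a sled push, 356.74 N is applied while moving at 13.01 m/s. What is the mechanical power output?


P = F * v
P = 356.74 * 13.01
P = 4641.1874 W

4641.1874 W


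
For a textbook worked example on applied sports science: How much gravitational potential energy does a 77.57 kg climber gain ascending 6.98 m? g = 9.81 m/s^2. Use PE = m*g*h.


PE = m * g * h
PE = 77.57 * 9.81 * 6.98
PE = 760.9617 * 6.98 = 5311.5127 J

5311.5127 J


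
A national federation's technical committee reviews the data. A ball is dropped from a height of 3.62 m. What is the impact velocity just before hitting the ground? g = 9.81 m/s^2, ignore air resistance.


v = sqrt(2 * g * h)
v = sqrt(2 * 9.81 * 3.62)
v = sqrt(71.0244) = 8.4276 m/s

8.4276 m/s


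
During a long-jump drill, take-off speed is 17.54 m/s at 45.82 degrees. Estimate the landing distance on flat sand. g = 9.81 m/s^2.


R = v^2 * sin(2*theta) / g
Convert angle to radians: theta = 45.82 deg = 0.7997 rad
sin(2*theta) = sin(1.5994) = 0.9996
R = 17.54^2 * 0.9996 / 9.81
R = 307.6516 * 0.9996 / 9.81 = 31.3482 m

31.3482 m


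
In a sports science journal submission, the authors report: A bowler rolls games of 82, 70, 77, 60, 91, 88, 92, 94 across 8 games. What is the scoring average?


Average = sum / n
Sum = 654
Average = 654 / 8 = 81.75

81.75


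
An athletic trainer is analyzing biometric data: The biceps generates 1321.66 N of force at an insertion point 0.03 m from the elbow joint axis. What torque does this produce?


tau = F * d
tau = 1321.66 * 0.03
tau = 39.6498 N*m

39.6498 N*m


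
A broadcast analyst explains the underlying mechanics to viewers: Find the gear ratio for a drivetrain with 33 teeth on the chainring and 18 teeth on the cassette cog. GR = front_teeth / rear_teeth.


GR = front_teeth / rear_teeth
GR = 33 / 18
GR = 1.8333

1.8333


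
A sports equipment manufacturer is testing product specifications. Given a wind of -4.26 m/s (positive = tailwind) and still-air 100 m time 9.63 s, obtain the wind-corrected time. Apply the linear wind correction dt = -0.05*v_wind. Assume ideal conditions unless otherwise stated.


dt = -0.05 * v_wind = -0.05 * -4.26 = 0.213 s
t_corrected = t_still + dt = 9.63 + (0.213)
t_corrected = 9.843 s

9.843 s


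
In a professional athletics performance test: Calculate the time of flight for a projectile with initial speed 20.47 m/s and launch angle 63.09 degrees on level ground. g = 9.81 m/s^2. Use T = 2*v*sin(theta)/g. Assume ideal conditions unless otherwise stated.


T = 2*v*sin(theta)/g
sin(theta) = sin(63.09 deg) = 0.8917
T = 2*20.47*0.8917 / 9.81
T = 36.507 / 9.81 = 3.7214 s

3.7214 s


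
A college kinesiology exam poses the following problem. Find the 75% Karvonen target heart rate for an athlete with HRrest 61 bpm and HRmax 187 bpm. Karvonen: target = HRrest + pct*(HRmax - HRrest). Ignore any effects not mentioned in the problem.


Target = HRrest + pct*(HRmax - HRrest)
Heart rate reserve = HRmax - HRrest = 187 - 61 = 126 bpm
Fraction = 75% = 0.75
Target = 61 + 0.75 * 126
Target = 61 + 94.5 = 155.5 bpm

155.5 bpm


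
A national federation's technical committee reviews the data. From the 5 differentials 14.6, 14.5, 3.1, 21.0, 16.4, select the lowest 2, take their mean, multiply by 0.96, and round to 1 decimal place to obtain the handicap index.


All differentials: 14.6, 14.5, 3.1, 21.0, 16.4
Sorted: 3.1, 14.5, 14.6, 16.4, 21.0
Best 2: 3.1, 14.5
Average of best = 17.6 / 2 = 8.8
Raw index = 8.8 * 0.96 = 8.448
Handicap index = round(8.448, 1) = 8.4

8.4


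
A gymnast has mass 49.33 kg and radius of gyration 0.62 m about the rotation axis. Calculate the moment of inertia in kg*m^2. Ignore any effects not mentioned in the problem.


I = m * k^2
I = 49.33 * 0.62^2
I = 49.33 * 0.3844 = 18.9625 kg*m^2

18.9625 kg*m^2


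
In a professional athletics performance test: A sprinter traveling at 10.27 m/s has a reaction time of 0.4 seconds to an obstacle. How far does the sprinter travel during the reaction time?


d = v * t
d = 10.27 * 0.4
d = 4.108 m

4.108 m


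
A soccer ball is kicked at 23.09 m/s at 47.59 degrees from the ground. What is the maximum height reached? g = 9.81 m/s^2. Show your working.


H = (v*sin(theta))^2 / (2*g)
vy = v*sin(theta) = 23.09 * sin(47.59 deg) = 17.0482 m/s
H = vy^2 / (2*g) = 290.6417 / (2*9.81)
H = 290.6417 / 19.62 = 14.8135 m

14.8135 m


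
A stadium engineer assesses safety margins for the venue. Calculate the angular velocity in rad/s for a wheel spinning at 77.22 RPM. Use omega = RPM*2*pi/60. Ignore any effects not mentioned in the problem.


omega = RPM * 2 * pi / 60
omega = 77.22 * 2 * 3.14159 / 60
omega = 485.1876 / 60 = 8.0865 rad/s

8.0865 rad/s


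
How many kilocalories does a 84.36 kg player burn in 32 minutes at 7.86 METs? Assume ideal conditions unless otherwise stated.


kcal = MET * mass * time_hr
Convert time: 32 min = 0.5333 hr
kcal = 7.86 * 84.36 * 0.5333
kcal = 353.6371 kcal

353.6371 kcal


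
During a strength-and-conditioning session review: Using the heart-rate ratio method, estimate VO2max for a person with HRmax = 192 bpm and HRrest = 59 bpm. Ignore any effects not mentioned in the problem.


VO2max = 15.3 * HRmax / HRrest
VO2max = 15.3 * 192 / 59
VO2max = 2937.6 / 59 = 49.7898 mL/kg/min

49.7898 mL/kg/min


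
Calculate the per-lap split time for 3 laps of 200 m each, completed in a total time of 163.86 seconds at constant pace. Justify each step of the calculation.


Split time = total_time / n_laps = 163.86 / 3
Split time = 54.62 s per lap

54.62 s


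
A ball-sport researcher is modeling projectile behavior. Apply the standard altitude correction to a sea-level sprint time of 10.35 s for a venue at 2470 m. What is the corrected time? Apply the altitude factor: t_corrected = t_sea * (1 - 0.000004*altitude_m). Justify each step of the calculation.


Correction factor = 1 - 0.000004 * 2470 = 0.99012
t_corrected = t_sea * factor = 10.35 * 0.99012
t_corrected = 10.2477 s

10.2477 s


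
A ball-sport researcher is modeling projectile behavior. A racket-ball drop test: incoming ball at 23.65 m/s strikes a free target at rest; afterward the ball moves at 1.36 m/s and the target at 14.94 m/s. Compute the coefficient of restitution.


e = (v2_after - v1_after) / (v1_before - v2_before)
Numerator = 14.94 - 1.36 = 13.58
Denominator = 23.65 - 0 = 23.65
e = 13.58 / 23.65 = 0.5742

0.5742


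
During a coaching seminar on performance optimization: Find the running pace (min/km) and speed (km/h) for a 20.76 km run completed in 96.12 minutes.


Pace = time / distance = 96.12 min / 20.76 km = 4.6301 min/km
Speed = distance / time_in_hours = 20.76 / 1.602 hr
Speed = 12.9588 km/h

4.6301 min/km, 12.9588 km/h


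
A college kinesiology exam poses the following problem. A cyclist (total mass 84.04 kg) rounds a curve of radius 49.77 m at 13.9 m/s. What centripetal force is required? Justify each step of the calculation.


Fc = m * v^2 / r
v^2 = 13.9^2 = 193.21
Fc = 84.04 * 193.21 / 49.77
Fc = 16237.3684 / 49.77 = 326.2481 N

326.2481 N


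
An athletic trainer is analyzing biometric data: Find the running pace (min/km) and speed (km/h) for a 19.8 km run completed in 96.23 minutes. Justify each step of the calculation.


Pace = time / distance = 96.23 min / 19.8 km = 4.8601 min/km
Speed = distance / time_in_hours = 19.8 / 1.6038 hr
Speed = 12.3454 km/h

4.8601 min/km, 12.3454 km/h


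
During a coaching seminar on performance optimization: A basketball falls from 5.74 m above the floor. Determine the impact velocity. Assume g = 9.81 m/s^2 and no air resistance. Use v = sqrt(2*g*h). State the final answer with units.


v = sqrt(2 * g * h)
v = sqrt(2 * 9.81 * 5.74)
v = sqrt(112.6188) = 10.6122 m/s

10.6122 m/s


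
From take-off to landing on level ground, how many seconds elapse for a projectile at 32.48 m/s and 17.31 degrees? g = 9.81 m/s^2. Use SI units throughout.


T = 2*v*sin(theta)/g
sin(theta) = sin(17.31 deg) = 0.2975
T = 2*32.48*0.2975 / 9.81
T = 19.3283 / 9.81 = 1.9703 s

1.9703 s


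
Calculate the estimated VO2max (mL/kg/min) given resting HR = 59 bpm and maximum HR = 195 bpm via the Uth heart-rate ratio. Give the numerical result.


VO2max = 15.3 * HRmax / HRrest
VO2max = 15.3 * 195 / 59
VO2max = 2983.5 / 59 = 50.5678 mL/kg/min

50.5678 mL/kg/min


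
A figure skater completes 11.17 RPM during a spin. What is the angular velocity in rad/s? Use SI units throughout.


omega = RPM * 2 * pi / 60
omega = 11.17 * 2 * 3.14159 / 60
omega = 70.1832 / 60 = 1.1697 rad/s

1.1697 rad/s


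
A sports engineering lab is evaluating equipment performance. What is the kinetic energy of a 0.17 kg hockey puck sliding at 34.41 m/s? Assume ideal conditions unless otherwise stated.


KE = 0.5 * m * v^2
KE = 0.5 * 0.17 * 34.41^2
KE = 0.5 * 0.17 * 1184.0481 = 100.6441 J

100.6441 J


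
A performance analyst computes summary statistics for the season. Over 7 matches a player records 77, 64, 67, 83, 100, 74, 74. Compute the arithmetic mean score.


Average = sum / n
Sum = 539
Average = 539 / 7 = 77

77


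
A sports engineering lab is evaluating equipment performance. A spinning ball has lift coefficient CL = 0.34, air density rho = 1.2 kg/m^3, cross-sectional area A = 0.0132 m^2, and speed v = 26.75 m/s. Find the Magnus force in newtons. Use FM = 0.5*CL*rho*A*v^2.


FM = 0.5 * CL * rho * A * v^2
FM = 0.5 * 0.34 * 1.2 * 0.0132 * 26.75^2
v^2 = 715.5625
FM = 0.5 * 0.34 * 1.2 * 0.0132 * 715.5625 = 1.9269 N

1.9269 N


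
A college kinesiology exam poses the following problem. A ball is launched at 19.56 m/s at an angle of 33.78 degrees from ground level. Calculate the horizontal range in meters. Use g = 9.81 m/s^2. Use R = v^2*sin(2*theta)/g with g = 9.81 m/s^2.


R = v^2 * sin(2*theta) / g
Convert angle to radians: theta = 33.78 deg = 0.5896 rad
sin(2*theta) = sin(1.1791) = 0.9243
R = 19.56^2 * 0.9243 / 9.81
R = 382.5936 * 0.9243 / 9.81 = 36.0473 m

36.0473 m


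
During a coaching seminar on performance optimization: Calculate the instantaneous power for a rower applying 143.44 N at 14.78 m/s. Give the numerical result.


P = F * v
P = 143.44 * 14.78
P = 2120.0432 W

2120.0432 W


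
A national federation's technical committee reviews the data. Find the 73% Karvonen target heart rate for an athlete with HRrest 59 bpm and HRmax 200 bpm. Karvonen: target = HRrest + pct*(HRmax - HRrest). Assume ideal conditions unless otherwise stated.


Target = HRrest + pct*(HRmax - HRrest)
Heart rate reserve = HRmax - HRrest = 200 - 59 = 141 bpm
Fraction = 73% = 0.73
Target = 59 + 0.73 * 141
Target = 59 + 102.93 = 161.93 bpm

161.93 bpm


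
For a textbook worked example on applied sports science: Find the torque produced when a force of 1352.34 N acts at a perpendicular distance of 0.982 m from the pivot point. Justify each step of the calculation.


tau = F * d
tau = 1352.34 * 0.982
tau = 1327.9979 N*m

1327.9979 N*m


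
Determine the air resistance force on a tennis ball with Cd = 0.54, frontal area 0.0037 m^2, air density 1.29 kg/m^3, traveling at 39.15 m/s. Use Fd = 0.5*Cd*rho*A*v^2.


Fd = 0.5 * Cd * rho * A * v^2
Fd = 0.5 * 0.54 * 1.29 * 0.0037 * 39.15^2
v^2 = 1532.7225
Fd = 0.5 * 0.54 * 1.29 * 0.0037 * 1532.7225 = 1.9752 N

1.9752 N


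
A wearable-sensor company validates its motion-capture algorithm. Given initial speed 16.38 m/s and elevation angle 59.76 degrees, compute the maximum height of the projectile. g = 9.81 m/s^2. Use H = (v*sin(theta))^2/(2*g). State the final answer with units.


H = (v*sin(theta))^2 / (2*g)
vy = v*sin(theta) = 16.38 * sin(59.76 deg) = 14.1511 m/s
H = vy^2 / (2*g) = 200.2527 / (2*9.81)
H = 200.2527 / 19.62 = 10.2066 m

10.2066 m


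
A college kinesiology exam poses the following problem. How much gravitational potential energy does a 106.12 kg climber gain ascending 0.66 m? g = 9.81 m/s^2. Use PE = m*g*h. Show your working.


PE = m * g * h
PE = 106.12 * 9.81 * 0.66
PE = 1041.0372 * 0.66 = 687.0846 J

687.0846 J


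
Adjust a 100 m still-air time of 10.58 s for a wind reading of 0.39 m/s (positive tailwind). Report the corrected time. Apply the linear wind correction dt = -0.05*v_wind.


dt = -0.05 * v_wind = -0.05 * 0.39 = -0.0195 s
t_corrected = t_still + dt = 10.58 + (-0.0195)
t_corrected = 10.5605 s

10.5605 s


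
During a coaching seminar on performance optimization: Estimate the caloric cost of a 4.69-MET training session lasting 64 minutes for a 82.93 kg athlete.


kcal = MET * mass * time_hr
Convert time: 64 min = 1.0667 hr
kcal = 4.69 * 82.93 * 1.0667
kcal = 414.8711 kcal

414.8711 kcal


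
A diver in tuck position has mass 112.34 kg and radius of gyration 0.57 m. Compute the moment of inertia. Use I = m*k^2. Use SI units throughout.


I = m * k^2
I = 112.34 * 0.57^2
I = 112.34 * 0.3249 = 36.4993 kg*m^2

36.4993 kg*m^2


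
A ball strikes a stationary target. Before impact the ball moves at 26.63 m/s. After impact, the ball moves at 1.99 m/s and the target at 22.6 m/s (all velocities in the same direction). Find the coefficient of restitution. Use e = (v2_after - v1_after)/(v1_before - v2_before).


e = (v2_after - v1_after) / (v1_before - v2_before)
Numerator = 22.6 - 1.99 = 20.61
Denominator = 26.63 - 0 = 26.63
e = 20.61 / 26.63 = 0.7739

0.7739


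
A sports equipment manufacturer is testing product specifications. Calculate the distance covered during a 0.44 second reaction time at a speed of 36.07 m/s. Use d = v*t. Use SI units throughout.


d = v * t
d = 36.07 * 0.44
d = 15.8708 m

15.8708 m


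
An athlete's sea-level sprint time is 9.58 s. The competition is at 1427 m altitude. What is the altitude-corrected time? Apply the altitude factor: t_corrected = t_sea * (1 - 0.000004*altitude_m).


Correction factor = 1 - 0.000004 * 1427 = 0.994292
t_corrected = t_sea * factor = 9.58 * 0.994292
t_corrected = 9.5253 s

9.5253 s


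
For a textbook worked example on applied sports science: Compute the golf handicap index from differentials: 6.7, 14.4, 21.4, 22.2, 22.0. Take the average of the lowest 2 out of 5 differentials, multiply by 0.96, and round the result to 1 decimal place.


All differentials: 6.7, 14.4, 21.4, 22.2, 22.0
Sorted: 6.7, 14.4, 21.4, 22.0, 22.2
Best 2: 6.7, 14.4
Average of best = 21.1 / 2 = 10.55
Raw index = 10.55 * 0.96 = 10.128
Handicap index = round(10.128, 1) = 10.1

10.1


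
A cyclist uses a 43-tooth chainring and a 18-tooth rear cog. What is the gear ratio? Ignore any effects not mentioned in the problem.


GR = front_teeth / rear_teeth
GR = 43 / 18
GR = 2.3889

2.3889


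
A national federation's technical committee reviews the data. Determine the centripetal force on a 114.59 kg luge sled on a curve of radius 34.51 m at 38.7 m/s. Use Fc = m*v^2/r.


Fc = m * v^2 / r
v^2 = 38.7^2 = 1497.69
Fc = 114.59 * 1497.69 / 34.51
Fc = 171620.2971 / 34.51 = 4973.0599 N

4973.0599 N


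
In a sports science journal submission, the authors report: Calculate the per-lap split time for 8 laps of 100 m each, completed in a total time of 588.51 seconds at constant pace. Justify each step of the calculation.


Split time = total_time / n_laps = 588.51 / 8
Split time = 73.5637 s per lap

73.5637 s


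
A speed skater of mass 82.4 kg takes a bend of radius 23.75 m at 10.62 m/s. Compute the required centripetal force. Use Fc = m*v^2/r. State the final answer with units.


Fc = m * v^2 / r
v^2 = 10.62^2 = 112.7844
Fc = 82.4 * 112.7844 / 23.75
Fc = 9293.4346 / 23.75 = 391.3025 N

391.3025 N


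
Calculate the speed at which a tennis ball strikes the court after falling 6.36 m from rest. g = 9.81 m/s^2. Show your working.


v = sqrt(2 * g * h)
v = sqrt(2 * 9.81 * 6.36)
v = sqrt(124.7832) = 11.1706 m/s

11.1706 m/s


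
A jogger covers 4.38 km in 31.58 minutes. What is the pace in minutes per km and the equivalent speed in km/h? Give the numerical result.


Pace = time / distance = 31.58 min / 4.38 km = 7.21 min/km
Speed = distance / time_in_hours = 4.38 / 0.5263 hr
Speed = 8.3217 km/h

7.21 min/km, 8.3217 km/h


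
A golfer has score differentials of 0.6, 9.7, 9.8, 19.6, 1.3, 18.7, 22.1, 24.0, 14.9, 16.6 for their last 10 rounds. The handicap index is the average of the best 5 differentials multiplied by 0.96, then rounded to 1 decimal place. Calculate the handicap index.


All differentials: 0.6, 9.7, 9.8, 19.6, 1.3, 18.7, 22.1, 24.0, 14.9, 16.6
Sorted: 0.6, 1.3, 9.7, 9.8, 14.9, 16.6, 18.7, 19.6, 22.1, 24.0
Best 5: 0.6, 1.3, 9.7, 9.8, 14.9
Average of best = 36.3 / 5 = 7.26
Raw index = 7.26 * 0.96 = 6.9696
Handicap index = round(6.9696, 1) = 7.0

7.0
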